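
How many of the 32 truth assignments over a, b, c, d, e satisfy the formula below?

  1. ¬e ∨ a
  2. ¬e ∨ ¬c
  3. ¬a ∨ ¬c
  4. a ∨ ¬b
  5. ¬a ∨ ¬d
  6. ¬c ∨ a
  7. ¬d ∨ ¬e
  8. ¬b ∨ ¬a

4

There are 2^5 = 32 truth assignments over (a, b, c, d, e).
Split on a. With a = True, the clauses containing a are satisfied and ¬a drops from the rest; 2 of the 2^4 = 16 assignments to the other variables satisfy what remains.
With a = False, by the same count on the reduced clause set, 2 assignments work.
(One model: a=F, b=F, c=F, d=F, e=F.)
Total: 2 + 2 = 4.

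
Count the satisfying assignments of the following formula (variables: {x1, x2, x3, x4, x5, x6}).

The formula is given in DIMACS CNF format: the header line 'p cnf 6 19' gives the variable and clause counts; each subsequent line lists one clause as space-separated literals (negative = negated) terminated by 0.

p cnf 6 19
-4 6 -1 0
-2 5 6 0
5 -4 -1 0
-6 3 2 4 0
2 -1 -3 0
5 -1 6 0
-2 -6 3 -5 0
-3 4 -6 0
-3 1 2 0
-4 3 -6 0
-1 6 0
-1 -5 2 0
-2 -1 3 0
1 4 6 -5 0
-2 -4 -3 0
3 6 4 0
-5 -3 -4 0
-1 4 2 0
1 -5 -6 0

4

There are 2^6 = 64 truth assignments over (x1, x2, x3, x4, x5, x6).
Split on x6. With x6 = True, the clauses containing x6 are satisfied and ¬x6 drops from the rest; 1 of the 2^5 = 32 assignments to the other variables satisfy what remains.
With x6 = False, by the same count on the reduced clause set, 3 assignments work.
(One model: x1=F, x2=F, x3=F, x4=T, x5=F, x6=F.)
Total: 1 + 3 = 4.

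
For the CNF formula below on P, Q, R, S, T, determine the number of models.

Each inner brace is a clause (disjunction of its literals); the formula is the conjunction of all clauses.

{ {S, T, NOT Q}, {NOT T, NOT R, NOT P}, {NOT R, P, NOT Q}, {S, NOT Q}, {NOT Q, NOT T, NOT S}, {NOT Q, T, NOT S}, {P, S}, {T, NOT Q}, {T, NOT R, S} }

There are 2^5 = 32 truth assignments over (P, Q, R, S, T).
Split on Q. With Q = true, the clauses containing Q are satisfied and NOT Q drops from the rest; 0 of the 2^4 = 16 assignments to the other variables satisfy what remains.
With Q = false, by the same count on the reduced clause set, 9 assignments work.
(One model: P=F, Q=F, R=F, S=T, T=F.)
Total: 0 + 9 = 9.

9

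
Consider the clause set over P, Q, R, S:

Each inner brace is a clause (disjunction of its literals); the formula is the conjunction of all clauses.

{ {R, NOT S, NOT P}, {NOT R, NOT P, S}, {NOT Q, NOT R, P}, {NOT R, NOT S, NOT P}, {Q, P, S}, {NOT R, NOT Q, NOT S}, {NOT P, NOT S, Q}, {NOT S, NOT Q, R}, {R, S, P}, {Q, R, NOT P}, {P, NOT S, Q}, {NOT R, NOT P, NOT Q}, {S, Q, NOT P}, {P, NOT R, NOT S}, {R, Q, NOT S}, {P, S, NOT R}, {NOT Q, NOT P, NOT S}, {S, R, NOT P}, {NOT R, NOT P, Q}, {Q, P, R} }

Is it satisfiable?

Suppose R = true.
Suppose P = false.
(NOT Q) alone gives Q = false.
(S) alone gives S = true.
But (NOT S) is also a unit clause — contradiction.
Backtrack on P: now try P = true.
(S) alone gives S = true.
But (NOT S) is also a unit clause — contradiction.
Both values of P lead to a conflict.
Backtrack on R: now try R = false.
Suppose S = false.
(P) alone gives P = true.
But (NOT P) is also a unit clause — contradiction.
Backtrack on S: now try S = true.
(NOT P) alone gives P = false.
(NOT Q) alone gives Q = false.
But (Q) is also a unit clause — contradiction.
Both values of S lead to a conflict.
Both values of R lead to a conflict.
No assignment satisfies every clause.

Unsatisfiable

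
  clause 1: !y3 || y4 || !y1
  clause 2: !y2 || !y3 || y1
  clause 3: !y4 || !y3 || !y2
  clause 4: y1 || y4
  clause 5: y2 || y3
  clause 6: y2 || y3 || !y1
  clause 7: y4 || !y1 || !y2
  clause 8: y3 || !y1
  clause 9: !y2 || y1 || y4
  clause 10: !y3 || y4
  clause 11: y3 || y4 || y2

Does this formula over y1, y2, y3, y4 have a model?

Branch on y1: set y1 = true.
Unit clause (y3) forces y3 = true.
Unit clause (y4) forces y4 = true.
Unit clause (!y2) forces y2 = false.
This assignment satisfies each clause.
A satisfying assignment: y1=true, y2=false, y3=true, y4=true.

Satisfiable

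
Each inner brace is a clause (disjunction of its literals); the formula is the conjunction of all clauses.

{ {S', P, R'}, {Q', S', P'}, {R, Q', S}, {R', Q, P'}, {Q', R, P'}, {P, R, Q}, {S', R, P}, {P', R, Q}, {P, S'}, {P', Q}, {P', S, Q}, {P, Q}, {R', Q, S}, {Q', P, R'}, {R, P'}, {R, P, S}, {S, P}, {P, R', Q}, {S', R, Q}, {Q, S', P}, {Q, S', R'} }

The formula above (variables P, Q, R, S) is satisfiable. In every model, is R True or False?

Suppose R = 0.
(P') alone gives P = 0.
(Q) alone gives Q = 1.
(S) alone gives S = 1.
Now (S') is unsatisfied and unit — conflict.
So every satisfying assignment has R = True.

True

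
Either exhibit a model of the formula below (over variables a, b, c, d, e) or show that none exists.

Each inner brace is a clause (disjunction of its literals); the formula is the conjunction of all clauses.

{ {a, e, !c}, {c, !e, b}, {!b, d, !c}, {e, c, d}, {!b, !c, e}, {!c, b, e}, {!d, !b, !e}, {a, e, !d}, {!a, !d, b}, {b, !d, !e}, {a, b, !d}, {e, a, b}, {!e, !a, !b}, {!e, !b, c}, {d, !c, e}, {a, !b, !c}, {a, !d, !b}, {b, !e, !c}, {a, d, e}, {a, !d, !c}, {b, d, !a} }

Suppose a = true.
Suppose d = true.
From the singleton clause (b), b = true.
From the singleton clause (!e), e = false.
From the singleton clause (!c), c = false.
Every clause now holds.

a ↦ true; b ↦ true; c ↦ false; d ↦ true; e ↦ false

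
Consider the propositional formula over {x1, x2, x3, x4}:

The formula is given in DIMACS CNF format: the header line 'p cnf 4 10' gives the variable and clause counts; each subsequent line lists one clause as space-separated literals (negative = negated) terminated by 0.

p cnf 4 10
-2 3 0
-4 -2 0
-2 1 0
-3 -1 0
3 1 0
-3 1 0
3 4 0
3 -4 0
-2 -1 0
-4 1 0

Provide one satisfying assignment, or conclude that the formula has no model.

UNSATISFIABLE

Suppose x2 = False.
Suppose x3 = False.
From the singleton clause (x1), x1 = True.
From the singleton clause (x4), x4 = True.
That conflicts with the unit clause (¬x4).
That branch fails; take x3 = True instead.
From the singleton clause (¬x1), x1 = False.
That conflicts with the unit clause (x1).
Both values of x3 lead to a conflict.
That branch fails; take x2 = True instead.
From the singleton clause (x3), x3 = True.
From the singleton clause (¬x4), x4 = False.
From the singleton clause (x1), x1 = True.
That conflicts with the unit clause (¬x1).
Both values of x2 lead to a conflict.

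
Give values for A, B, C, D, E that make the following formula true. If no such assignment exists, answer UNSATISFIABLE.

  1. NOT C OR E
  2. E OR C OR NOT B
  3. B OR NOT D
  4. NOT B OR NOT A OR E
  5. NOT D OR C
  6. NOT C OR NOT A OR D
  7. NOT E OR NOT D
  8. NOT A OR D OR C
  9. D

UNSATISFIABLE

(D) alone gives D = true.
(B) alone gives B = true.
(C) alone gives C = true.
(E) alone gives E = true.
That conflicts with the unit clause (NOT E).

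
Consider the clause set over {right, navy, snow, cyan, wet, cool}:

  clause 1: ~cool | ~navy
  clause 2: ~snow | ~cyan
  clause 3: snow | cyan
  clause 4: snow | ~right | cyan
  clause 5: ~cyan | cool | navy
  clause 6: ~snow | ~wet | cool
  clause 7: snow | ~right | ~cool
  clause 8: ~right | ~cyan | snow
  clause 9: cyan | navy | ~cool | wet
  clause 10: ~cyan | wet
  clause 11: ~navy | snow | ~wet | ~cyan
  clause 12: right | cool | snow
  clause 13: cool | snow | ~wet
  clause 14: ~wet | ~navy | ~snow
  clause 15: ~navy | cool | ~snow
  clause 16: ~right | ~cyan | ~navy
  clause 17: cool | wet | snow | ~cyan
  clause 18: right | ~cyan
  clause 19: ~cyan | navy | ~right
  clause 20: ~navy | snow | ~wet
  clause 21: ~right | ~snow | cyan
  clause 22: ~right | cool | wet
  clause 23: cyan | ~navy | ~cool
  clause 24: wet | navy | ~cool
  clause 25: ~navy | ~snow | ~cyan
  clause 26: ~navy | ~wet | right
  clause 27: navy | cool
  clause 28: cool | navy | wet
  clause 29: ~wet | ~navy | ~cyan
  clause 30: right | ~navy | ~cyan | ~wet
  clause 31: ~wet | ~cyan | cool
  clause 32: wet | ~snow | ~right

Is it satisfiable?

Branch on cool: set cool = 1.
The clause (~navy) is unit, so navy = 0.
The clause (wet) is unit, so wet = 1.
Branch on snow: set snow = 1.
The clause (~cyan) is unit, so cyan = 0.
The clause (~right) is unit, so right = 0.
All clauses are satisfied.
A satisfying assignment: right ↦ 0, navy ↦ 0, snow ↦ 1, cyan ↦ 0, wet ↦ 1, cool ↦ 1.

Satisfiable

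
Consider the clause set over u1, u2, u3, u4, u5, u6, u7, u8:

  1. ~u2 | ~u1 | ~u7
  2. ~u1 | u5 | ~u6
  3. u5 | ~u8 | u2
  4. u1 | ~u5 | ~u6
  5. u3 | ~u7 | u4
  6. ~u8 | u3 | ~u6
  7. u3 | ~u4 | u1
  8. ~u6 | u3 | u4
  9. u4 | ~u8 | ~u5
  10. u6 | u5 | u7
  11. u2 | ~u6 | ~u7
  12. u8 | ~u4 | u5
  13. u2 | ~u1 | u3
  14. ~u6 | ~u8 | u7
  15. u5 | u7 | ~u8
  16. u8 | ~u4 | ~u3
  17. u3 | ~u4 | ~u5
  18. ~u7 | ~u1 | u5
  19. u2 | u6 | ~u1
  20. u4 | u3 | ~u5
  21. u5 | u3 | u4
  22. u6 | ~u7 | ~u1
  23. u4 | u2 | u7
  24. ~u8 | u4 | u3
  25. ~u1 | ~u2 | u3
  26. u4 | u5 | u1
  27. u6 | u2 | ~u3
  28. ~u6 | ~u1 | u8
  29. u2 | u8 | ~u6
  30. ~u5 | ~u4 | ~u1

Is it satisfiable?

Yes

Case u2 = 1:
Case u1 = 0:
Case u5 = 0:
From the singleton clause (u4), u4 = 1.
From the singleton clause (u3), u3 = 1.
From the singleton clause (u8), u8 = 1.
From the singleton clause (u7), u7 = 1.
No clause remains; u6 is free.
A satisfying assignment: u1 ↦ 0; u2 ↦ 1; u3 ↦ 1; u4 ↦ 1; u5 ↦ 0; u6 ↦ 1; u7 ↦ 1; u8 ↦ 1.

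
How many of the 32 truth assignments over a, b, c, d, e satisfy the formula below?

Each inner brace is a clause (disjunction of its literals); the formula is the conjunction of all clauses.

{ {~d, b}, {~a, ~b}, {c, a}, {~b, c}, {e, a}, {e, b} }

5

There are 2^5 = 32 truth assignments over (a, b, c, d, e).
Split on a. With a = 1, the clauses containing a are satisfied and ~a drops from the rest; 2 of the 2^4 = 16 assignments to the other variables satisfy what remains.
With a = 0, by the same count on the reduced clause set, 3 assignments work.
(One model: a=F, b=F, c=T, d=F, e=T.)
Total: 2 + 3 = 5.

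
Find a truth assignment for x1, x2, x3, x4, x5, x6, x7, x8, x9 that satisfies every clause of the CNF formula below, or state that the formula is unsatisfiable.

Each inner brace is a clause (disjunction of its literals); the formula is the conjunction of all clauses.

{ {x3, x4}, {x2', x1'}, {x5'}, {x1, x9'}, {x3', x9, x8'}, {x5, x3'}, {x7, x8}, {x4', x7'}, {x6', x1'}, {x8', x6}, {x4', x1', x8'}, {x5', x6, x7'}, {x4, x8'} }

From the singleton clause (x5'), x5 = 0.
From the singleton clause (x3'), x3 = 0.
From the singleton clause (x4), x4 = 1.
From the singleton clause (x7'), x7 = 0.
From the singleton clause (x8), x8 = 1.
From the singleton clause (x6), x6 = 1.
From the singleton clause (x1'), x1 = 0.
From the singleton clause (x9'), x9 = 0.
All clauses hold; x2 can take either value.

x1 ↦ 0; x2 ↦ 1; x3 ↦ 0; x4 ↦ 1; x5 ↦ 0; x6 ↦ 1; x7 ↦ 0; x8 ↦ 1; x9 ↦ 0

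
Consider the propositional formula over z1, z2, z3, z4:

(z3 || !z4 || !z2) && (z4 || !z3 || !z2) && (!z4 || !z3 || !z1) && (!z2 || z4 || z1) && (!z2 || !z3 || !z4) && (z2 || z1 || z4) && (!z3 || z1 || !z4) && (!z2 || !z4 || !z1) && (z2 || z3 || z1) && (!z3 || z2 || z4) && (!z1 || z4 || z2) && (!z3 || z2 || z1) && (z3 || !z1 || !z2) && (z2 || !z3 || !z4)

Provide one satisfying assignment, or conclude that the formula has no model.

z1: true, z2: false, z3: false, z4: true

Branch on z3: set z3 = false.
Branch on z4: set z4 = true.
The clause (!z2) is unit, so z2 = false.
The clause (z1) is unit, so z1 = true.
Every clause now holds.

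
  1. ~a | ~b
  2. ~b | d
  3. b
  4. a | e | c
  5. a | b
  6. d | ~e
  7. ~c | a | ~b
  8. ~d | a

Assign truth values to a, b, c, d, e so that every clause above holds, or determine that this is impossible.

UNSATISFIABLE

From the singleton clause (b), b = 1.
From the singleton clause (~a), a = 0.
From the singleton clause (d), d = 1.
That conflicts with the unit clause (~d).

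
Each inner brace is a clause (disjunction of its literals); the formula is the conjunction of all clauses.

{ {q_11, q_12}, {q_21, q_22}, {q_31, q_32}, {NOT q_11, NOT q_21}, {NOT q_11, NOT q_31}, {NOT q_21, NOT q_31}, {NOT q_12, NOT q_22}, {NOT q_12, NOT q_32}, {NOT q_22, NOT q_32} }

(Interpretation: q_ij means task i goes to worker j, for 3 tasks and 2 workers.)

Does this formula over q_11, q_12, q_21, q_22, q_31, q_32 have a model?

Suppose q_11 = true.
From the singleton clause (NOT q_21), q_21 = false.
From the singleton clause (q_22), q_22 = true.
From the singleton clause (NOT q_31), q_31 = false.
From the singleton clause (q_32), q_32 = true.
Now (NOT q_32) is unsatisfied and unit — conflict.
Undo q_11 and try q_11 = false.
From the singleton clause (q_12), q_12 = true.
From the singleton clause (NOT q_22), q_22 = false.
From the singleton clause (q_21), q_21 = true.
From the singleton clause (NOT q_31), q_31 = false.
From the singleton clause (q_32), q_32 = true.
Now (NOT q_32) is unsatisfied and unit — conflict.
Both values of q_11 lead to a conflict.
No assignment satisfies every clause.

No, unsatisfiable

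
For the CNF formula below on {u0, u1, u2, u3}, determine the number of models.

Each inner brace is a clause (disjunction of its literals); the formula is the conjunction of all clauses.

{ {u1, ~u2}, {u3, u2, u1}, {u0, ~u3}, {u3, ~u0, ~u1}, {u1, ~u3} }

There are 2^4 = 16 truth assignments over (u0, u1, u2, u3).
Check each against the 5 clauses (columns in the order u0, u1, u2, u3):
  F F F F  ✗ fails (u3 | u2 | u1)
  F F F T  ✗ fails (u0 | ~u3)
  F F T F  ✗ fails (u1 | ~u2)
  F F T T  ✗ fails (u1 | ~u2)
  F T F F  ✓ satisfies all
  F T F T  ✗ fails (u0 | ~u3)
  F T T F  ✓ satisfies all
  F T T T  ✗ fails (u0 | ~u3)
  T F F F  ✗ fails (u3 | u2 | u1)
  T F F T  ✗ fails (u1 | ~u3)
  T F T F  ✗ fails (u1 | ~u2)
  T F T T  ✗ fails (u1 | ~u2)
  T T F F  ✗ fails (u3 | ~u0 | ~u1)
  T T F T  ✓ satisfies all
  T T T F  ✗ fails (u3 | ~u0 | ~u1)
  T T T T  ✓ satisfies all
4 of the 16 rows are models.

4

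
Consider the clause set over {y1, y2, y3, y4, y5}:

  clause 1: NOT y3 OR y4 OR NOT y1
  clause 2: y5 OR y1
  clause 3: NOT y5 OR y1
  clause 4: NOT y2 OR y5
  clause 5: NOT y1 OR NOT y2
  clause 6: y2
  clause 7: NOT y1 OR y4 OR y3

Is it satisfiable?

(y2) alone gives y2 = true.
(y5) alone gives y5 = true.
(y1) alone gives y1 = true.
That conflicts with the unit clause (NOT y1).
No assignment satisfies every clause.

Unsatisfiable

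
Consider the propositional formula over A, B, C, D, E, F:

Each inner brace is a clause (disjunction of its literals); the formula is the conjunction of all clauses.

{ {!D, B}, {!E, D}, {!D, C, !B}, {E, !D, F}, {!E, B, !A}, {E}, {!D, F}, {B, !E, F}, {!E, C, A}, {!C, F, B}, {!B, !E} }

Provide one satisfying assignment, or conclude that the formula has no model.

UNSATISFIABLE

From the singleton clause (E), E = true.
From the singleton clause (D), D = true.
From the singleton clause (B), B = true.
Now (!B) is unsatisfied and unit — conflict.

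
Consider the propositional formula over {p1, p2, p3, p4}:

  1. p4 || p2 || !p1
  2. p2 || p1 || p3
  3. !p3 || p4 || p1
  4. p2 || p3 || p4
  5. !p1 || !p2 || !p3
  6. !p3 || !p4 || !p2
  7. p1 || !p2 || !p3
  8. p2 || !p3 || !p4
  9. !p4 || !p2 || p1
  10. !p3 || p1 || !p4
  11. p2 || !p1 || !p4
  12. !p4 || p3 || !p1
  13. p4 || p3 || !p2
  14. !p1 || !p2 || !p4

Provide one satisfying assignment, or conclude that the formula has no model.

Case p4 = true:
Case p3 = false:
From the singleton clause (!p1), p1 = false.
From the singleton clause (p2), p2 = true.
That conflicts with the unit clause (!p2).
Backtrack on p3: now try p3 = true.
From the singleton clause (!p2), p2 = false.
That conflicts with the unit clause (p2).
Either choice for p3 ends in contradiction.
Backtrack on p4: now try p4 = false.
Case p2 = true:
From the singleton clause (p3), p3 = true.
From the singleton clause (p1), p1 = true.
That conflicts with the unit clause (!p1).
Backtrack on p2: now try p2 = false.
From the singleton clause (!p1), p1 = false.
From the singleton clause (p3), p3 = true.
That conflicts with the unit clause (!p3).
Either choice for p2 ends in contradiction.
Either choice for p4 ends in contradiction.

UNSATISFIABLE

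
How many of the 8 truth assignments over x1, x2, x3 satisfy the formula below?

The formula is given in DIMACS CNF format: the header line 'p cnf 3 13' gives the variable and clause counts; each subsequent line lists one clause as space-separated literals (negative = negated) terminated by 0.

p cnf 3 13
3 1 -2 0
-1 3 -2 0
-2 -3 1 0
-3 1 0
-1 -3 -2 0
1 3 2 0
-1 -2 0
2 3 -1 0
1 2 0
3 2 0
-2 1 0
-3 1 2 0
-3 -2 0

There are 2^3 = 8 truth assignments over (x1, x2, x3).
Check each against the 13 clauses (columns in the order x1, x2, x3):
  F F F  ✗ fails (x1 ∨ x3 ∨ x2)
  F F T  ✗ fails (¬x3 ∨ x1)
  F T F  ✗ fails (x3 ∨ x1 ∨ ¬x2)
  F T T  ✗ fails (¬x2 ∨ ¬x3 ∨ x1)
  T F F  ✗ fails (x2 ∨ x3 ∨ ¬x1)
  T F T  ✓ satisfies all
  T T F  ✗ fails (¬x1 ∨ x3 ∨ ¬x2)
  T T T  ✗ fails (¬x1 ∨ ¬x3 ∨ ¬x2)
1 of the 8 rows is a model.

1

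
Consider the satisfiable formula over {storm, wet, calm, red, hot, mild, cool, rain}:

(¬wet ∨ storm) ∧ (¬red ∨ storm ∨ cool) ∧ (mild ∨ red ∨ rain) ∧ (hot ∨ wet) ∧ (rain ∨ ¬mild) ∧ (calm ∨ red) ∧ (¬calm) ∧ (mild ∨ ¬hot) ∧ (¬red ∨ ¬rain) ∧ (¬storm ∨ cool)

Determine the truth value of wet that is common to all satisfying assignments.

Suppose wet = False.
(hot) alone gives hot = True.
(¬calm) alone gives calm = False.
(red) alone gives red = True.
(mild) alone gives mild = True.
(rain) alone gives rain = True.
But (¬rain) is also a unit clause — contradiction.
So every satisfying assignment has wet = True.

True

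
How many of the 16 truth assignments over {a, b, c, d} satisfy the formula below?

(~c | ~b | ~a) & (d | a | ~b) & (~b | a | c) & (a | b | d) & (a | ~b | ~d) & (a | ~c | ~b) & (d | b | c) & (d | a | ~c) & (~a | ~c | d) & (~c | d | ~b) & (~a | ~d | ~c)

There are 2^4 = 16 truth assignments over (a, b, c, d).
Check each against the 11 clauses (columns in the order a, b, c, d):
  F F F F  ✗ fails (a | b | d)
  F F F T  ✓ satisfies all
  F F T F  ✗ fails (a | b | d)
  F F T T  ✓ satisfies all
  F T F F  ✗ fails (d | a | ~b)
  F T F T  ✗ fails (~b | a | c)
  F T T F  ✗ fails (d | a | ~b)
  F T T T  ✗ fails (a | ~b | ~d)
  T F F F  ✗ fails (d | b | c)
  T F F T  ✓ satisfies all
  T F T F  ✗ fails (~a | ~c | d)
  T F T T  ✗ fails (~a | ~d | ~c)
  T T F F  ✓ satisfies all
  T T F T  ✓ satisfies all
  T T T F  ✗ fails (~c | ~b | ~a)
  T T T T  ✗ fails (~c | ~b | ~a)
5 of the 16 rows are models.

5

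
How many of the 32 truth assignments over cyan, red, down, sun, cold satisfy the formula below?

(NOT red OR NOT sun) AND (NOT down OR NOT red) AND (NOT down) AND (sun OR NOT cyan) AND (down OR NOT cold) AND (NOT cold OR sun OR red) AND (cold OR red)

There are 2^5 = 32 truth assignments over (cyan, red, down, sun, cold).
Split on down. With down = true, the clauses containing down are satisfied and NOT down drops from the rest; 0 of the 2^4 = 16 assignments to the other variables satisfy what remains.
With down = false, by the same count on the reduced clause set, 1 assignment works.
Total: 0 + 1 = 1.

1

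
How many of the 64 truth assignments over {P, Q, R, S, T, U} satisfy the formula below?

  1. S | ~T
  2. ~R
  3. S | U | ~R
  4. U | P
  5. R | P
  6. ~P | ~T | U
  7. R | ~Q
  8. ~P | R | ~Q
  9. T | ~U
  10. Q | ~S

1

There are 2^6 = 64 truth assignments over (P, Q, R, S, T, U).
Split on U. With U = 1, the clauses containing U are satisfied and ~U drops from the rest; 0 of the 2^5 = 32 assignments to the other variables satisfy what remains.
With U = 0, by the same count on the reduced clause set, 1 assignment works.
(One model: P=T, Q=F, R=F, S=F, T=F, U=F.)
Total: 0 + 1 = 1.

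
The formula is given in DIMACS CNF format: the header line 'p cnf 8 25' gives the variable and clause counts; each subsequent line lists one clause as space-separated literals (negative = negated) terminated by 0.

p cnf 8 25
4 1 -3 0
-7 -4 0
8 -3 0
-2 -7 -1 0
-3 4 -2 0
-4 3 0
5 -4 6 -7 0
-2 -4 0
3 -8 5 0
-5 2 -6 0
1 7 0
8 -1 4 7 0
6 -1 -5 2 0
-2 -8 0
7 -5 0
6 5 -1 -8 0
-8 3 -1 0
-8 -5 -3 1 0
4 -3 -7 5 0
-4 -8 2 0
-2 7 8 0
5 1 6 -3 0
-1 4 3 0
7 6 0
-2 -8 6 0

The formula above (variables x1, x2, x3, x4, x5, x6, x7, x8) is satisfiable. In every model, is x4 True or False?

False

Suppose x4 = True.
The clause (¬x7) is unit, so x7 = False.
The clause (x3) is unit, so x3 = True.
The clause (x8) is unit, so x8 = True.
The clause (¬x2) is unit, so x2 = False.
That conflicts with the unit clause (x2).
So every satisfying assignment has x4 = False.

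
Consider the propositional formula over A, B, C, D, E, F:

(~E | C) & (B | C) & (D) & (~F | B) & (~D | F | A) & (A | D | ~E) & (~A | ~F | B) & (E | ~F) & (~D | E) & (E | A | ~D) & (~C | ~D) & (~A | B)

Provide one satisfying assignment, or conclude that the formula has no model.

Unit clause (D) forces D = 1.
Unit clause (E) forces E = 1.
Unit clause (C) forces C = 1.
That conflicts with the unit clause (~C).

UNSATISFIABLE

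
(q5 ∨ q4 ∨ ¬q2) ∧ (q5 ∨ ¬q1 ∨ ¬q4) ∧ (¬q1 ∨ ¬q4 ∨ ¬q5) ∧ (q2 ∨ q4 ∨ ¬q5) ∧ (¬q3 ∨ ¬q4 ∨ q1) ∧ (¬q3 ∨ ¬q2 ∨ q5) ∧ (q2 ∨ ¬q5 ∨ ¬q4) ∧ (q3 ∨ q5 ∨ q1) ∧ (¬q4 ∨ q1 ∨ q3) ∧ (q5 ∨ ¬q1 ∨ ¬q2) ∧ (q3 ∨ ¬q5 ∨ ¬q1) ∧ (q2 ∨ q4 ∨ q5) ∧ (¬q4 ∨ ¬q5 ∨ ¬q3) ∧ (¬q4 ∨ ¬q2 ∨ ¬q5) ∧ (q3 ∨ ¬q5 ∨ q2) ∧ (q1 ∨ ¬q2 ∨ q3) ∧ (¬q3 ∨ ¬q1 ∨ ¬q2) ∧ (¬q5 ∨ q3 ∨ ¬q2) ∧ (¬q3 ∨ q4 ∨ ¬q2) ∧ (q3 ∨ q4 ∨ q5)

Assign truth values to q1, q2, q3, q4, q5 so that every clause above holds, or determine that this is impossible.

UNSATISFIABLE

Suppose q5 = True.
Suppose q1 = False.
Suppose q2 = True.
The clause (¬q4) is unit, so q4 = False.
The clause (q3) is unit, so q3 = True.
Now (¬q3) is unsatisfied and unit — conflict.
Undo q2 and try q2 = False.
The clause (q4) is unit, so q4 = True.
Now (¬q4) is unsatisfied and unit — conflict.
Either choice for q2 ends in contradiction.
Undo q1 and try q1 = True.
The clause (¬q4) is unit, so q4 = False.
The clause (q2) is unit, so q2 = True.
The clause (q3) is unit, so q3 = True.
Now (¬q3) is unsatisfied and unit — conflict.
Either choice for q1 ends in contradiction.
Undo q5 and try q5 = False.
Suppose q4 = True.
The clause (¬q1) is unit, so q1 = False.
The clause (¬q3) is unit, so q3 = False.
Now (q3) is unsatisfied and unit — conflict.
Undo q4 and try q4 = False.
The clause (¬q2) is unit, so q2 = False.
Now (q2) is unsatisfied and unit — conflict.
Either choice for q4 ends in contradiction.
Either choice for q5 ends in contradiction.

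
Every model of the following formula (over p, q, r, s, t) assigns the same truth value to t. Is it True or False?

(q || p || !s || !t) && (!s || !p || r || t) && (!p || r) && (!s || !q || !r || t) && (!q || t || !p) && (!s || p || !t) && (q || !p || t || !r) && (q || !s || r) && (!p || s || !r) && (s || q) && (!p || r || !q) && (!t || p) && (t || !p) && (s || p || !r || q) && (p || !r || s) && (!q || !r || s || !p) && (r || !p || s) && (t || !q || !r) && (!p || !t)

False

Suppose t = true.
Unit clause (p) forces p = true.
But (!p) is also a unit clause — contradiction.
So every satisfying assignment has t = False.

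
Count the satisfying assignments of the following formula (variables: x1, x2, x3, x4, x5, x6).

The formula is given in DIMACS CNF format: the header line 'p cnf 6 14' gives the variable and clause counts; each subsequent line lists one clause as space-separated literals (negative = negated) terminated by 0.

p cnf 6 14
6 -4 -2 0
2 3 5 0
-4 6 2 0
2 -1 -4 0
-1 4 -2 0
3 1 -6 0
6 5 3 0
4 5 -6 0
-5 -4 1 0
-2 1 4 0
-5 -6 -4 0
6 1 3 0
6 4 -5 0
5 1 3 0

There are 2^6 = 64 truth assignments over (x1, x2, x3, x4, x5, x6).
Split on x6. With x6 = True, the clauses containing x6 are satisfied and ¬x6 drops from the rest; 7 of the 2^5 = 32 assignments to the other variables satisfy what remains.
With x6 = False, by the same count on the reduced clause set, 2 assignments work.
Total: 7 + 2 = 9.

9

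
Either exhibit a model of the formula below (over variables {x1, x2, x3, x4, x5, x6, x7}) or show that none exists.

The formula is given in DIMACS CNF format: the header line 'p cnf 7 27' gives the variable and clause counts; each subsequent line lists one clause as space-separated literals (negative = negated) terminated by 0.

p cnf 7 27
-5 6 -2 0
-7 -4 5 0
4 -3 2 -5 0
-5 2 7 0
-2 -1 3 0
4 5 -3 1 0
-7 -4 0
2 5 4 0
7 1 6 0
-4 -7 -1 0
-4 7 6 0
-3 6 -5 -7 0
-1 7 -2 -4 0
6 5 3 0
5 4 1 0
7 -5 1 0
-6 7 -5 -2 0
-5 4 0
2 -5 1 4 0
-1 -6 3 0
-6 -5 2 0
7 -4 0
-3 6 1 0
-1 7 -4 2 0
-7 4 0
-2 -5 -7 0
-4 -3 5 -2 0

Branch on x7: set x7 = False.
(¬x4) alone gives x4 = False.
(¬x5) alone gives x5 = False.
(x2) alone gives x2 = True.
(x1) alone gives x1 = True.
(x3) alone gives x3 = True.
No clause remains; x6 is free.

x1: True, x2: True, x3: True, x4: False, x5: False, x6: True, x7: False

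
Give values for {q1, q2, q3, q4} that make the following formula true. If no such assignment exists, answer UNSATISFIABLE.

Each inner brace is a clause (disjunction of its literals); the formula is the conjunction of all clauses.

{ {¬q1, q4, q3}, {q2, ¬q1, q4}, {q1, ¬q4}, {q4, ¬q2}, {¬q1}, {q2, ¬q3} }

q1 ↦ False,  q2 ↦ False,  q3 ↦ False,  q4 ↦ False

Unit clause (¬q1) forces q1 = False.
Unit clause (¬q4) forces q4 = False.
Unit clause (¬q2) forces q2 = False.
Unit clause (¬q3) forces q3 = False.
All clauses are satisfied.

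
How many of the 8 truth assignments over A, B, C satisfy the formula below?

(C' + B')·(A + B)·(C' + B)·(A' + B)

There are 2^3 = 8 truth assignments over (A, B, C).
Check each against the 4 clauses (columns in the order A, B, C):
  F F F  ✗ fails (A + B)
  F F T  ✗ fails (A + B)
  F T F  ✓ satisfies all
  F T T  ✗ fails (C' + B')
  T F F  ✗ fails (A' + B)
  T F T  ✗ fails (C' + B)
  T T F  ✓ satisfies all
  T T T  ✗ fails (C' + B')
2 of the 8 rows are models.

2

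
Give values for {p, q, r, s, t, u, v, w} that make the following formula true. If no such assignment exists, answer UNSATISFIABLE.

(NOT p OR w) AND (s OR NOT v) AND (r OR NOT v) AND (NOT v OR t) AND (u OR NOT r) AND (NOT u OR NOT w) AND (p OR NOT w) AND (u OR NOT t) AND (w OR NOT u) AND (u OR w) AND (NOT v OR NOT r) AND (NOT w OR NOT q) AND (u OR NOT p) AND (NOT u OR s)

UNSATISFIABLE

Case p = false:
From the singleton clause (NOT w), w = false.
From the singleton clause (NOT u), u = false.
But (u) is also a unit clause — contradiction.
So p must be the other value — set p = true.
From the singleton clause (w), w = true.
From the singleton clause (NOT u), u = false.
But (u) is also a unit clause — contradiction.
Both values of p lead to a conflict.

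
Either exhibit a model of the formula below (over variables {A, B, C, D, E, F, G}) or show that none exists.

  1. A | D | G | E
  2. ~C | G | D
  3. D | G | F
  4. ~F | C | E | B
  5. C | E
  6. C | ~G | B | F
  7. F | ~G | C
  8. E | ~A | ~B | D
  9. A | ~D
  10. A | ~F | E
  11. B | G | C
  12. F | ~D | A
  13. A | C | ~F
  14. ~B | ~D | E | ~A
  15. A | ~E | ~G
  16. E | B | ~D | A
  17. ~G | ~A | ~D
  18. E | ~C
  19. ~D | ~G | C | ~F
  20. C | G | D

Try C = 1.
Unit clause (E) forces E = 1.
Try G = 1.
Unit clause (A) forces A = 1.
Unit clause (~D) forces D = 0.
No clause remains; B, F are free.

A ↦ 1; B ↦ 1; C ↦ 1; D ↦ 0; E ↦ 1; F ↦ 1; G ↦ 1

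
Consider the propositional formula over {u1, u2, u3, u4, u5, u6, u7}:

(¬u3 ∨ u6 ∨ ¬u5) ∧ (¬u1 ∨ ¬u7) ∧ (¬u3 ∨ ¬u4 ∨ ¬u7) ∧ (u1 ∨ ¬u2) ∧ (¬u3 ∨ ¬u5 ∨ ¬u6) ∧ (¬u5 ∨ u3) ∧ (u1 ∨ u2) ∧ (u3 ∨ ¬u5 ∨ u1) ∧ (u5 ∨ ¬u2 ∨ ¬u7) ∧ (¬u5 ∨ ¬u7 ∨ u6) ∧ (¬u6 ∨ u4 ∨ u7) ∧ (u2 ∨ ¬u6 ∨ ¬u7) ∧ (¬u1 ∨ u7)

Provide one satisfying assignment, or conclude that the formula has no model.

UNSATISFIABLE

Case u1 = False:
The clause (¬u2) is unit, so u2 = False.
But (u2) is also a unit clause — contradiction.
That branch fails; take u1 = True instead.
The clause (¬u7) is unit, so u7 = False.
But (u7) is also a unit clause — contradiction.
Neither u1 = True nor u1 = False works.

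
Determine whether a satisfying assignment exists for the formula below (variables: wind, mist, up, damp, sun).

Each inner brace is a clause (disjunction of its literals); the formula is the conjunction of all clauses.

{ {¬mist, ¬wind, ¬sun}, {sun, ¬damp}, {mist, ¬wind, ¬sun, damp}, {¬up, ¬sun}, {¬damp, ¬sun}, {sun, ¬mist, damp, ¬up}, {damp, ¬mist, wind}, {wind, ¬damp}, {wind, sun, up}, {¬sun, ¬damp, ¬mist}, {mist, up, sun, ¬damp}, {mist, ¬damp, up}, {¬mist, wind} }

Satisfiable

Try sun = False.
From the singleton clause (¬damp), damp = False.
Try mist = True.
From the singleton clause (¬up), up = False.
From the singleton clause (wind), wind = True.
This assignment satisfies each clause.
A satisfying assignment: wind=True, mist=True, up=False, damp=False, sun=False.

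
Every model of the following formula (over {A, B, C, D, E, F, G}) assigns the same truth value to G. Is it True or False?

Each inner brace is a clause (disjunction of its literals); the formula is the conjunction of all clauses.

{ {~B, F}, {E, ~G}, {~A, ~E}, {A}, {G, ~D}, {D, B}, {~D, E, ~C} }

False

Suppose G = 1.
From the singleton clause (E), E = 1.
From the singleton clause (~A), A = 0.
Now (A) is unsatisfied and unit — conflict.
So every satisfying assignment has G = False.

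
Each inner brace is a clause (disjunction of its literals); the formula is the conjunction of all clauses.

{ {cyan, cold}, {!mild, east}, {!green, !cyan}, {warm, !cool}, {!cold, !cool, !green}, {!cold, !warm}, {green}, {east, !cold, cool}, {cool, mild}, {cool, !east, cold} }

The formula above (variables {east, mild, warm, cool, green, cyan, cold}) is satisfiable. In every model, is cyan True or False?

False

Suppose cyan = true.
(!green) alone gives green = false.
That conflicts with the unit clause (green).
So every satisfying assignment has cyan = False.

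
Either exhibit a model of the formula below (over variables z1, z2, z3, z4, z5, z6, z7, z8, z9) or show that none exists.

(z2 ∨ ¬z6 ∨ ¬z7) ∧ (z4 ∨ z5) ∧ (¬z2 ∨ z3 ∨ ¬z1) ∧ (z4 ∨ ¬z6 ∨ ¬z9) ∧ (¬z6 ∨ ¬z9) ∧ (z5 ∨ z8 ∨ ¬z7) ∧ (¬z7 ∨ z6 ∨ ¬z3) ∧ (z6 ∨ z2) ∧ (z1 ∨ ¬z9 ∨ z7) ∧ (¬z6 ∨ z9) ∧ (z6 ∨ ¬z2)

UNSATISFIABLE

Try z4 = True.
Try z6 = False.
(z2) alone gives z2 = True.
That conflicts with the unit clause (¬z2).
Undo z6 and try z6 = True.
(¬z9) alone gives z9 = False.
That conflicts with the unit clause (z9).
Neither z6 = True nor z6 = False works.
Undo z4 and try z4 = False.
(z5) alone gives z5 = True.
Try z6 = False.
(z2) alone gives z2 = True.
That conflicts with the unit clause (¬z2).
Undo z6 and try z6 = True.
(¬z9) alone gives z9 = False.
That conflicts with the unit clause (z9).
Neither z6 = True nor z6 = False works.
Neither z4 = True nor z4 = False works.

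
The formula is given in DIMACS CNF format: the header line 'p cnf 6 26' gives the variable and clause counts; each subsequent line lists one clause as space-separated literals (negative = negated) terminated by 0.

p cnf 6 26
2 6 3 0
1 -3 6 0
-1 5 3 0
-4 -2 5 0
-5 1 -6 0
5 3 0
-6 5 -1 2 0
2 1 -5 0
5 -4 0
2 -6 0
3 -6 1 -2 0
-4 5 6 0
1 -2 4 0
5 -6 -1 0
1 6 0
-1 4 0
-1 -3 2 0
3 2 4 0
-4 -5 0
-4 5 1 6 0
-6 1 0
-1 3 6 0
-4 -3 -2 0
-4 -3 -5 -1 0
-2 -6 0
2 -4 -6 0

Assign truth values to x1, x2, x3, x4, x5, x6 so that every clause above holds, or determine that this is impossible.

UNSATISFIABLE

Case x5 = True:
The clause (¬x4) is unit, so x4 = False.
The clause (¬x1) is unit, so x1 = False.
The clause (¬x6) is unit, so x6 = False.
That conflicts with the unit clause (x6).
That branch fails; take x5 = False instead.
The clause (x3) is unit, so x3 = True.
The clause (¬x4) is unit, so x4 = False.
The clause (¬x1) is unit, so x1 = False.
The clause (x6) is unit, so x6 = True.
That conflicts with the unit clause (¬x6).
Neither x5 = True nor x5 = False works.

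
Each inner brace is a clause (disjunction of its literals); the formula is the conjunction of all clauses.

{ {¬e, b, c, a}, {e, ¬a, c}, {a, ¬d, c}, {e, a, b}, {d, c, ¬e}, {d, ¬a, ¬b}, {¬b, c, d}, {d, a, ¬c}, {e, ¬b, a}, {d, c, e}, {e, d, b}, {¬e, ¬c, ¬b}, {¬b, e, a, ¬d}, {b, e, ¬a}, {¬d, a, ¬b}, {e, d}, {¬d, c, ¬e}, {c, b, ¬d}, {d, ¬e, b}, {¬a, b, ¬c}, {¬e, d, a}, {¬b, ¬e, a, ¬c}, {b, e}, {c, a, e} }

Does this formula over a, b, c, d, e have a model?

Suppose e = True.
Suppose d = True.
(c) alone gives c = True.
(¬b) alone gives b = False.
(¬a) alone gives a = False.
This assignment satisfies each clause.
A satisfying assignment: a: False; b: False; c: True; d: True; e: True.

Satisfiable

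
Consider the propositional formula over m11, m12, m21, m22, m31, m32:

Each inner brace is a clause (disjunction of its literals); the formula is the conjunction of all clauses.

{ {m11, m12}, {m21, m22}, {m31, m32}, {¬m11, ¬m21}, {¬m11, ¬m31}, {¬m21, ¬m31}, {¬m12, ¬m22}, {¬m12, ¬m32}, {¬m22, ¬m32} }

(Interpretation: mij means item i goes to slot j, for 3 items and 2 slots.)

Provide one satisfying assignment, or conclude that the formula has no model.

UNSATISFIABLE

Case m11 = True:
(¬m21) alone gives m21 = False.
(m22) alone gives m22 = True.
(¬m31) alone gives m31 = False.
(m32) alone gives m32 = True.
But (¬m32) is also a unit clause — contradiction.
That branch fails; take m11 = False instead.
(m12) alone gives m12 = True.
(¬m22) alone gives m22 = False.
(m21) alone gives m21 = True.
(¬m31) alone gives m31 = False.
(m32) alone gives m32 = True.
But (¬m32) is also a unit clause — contradiction.
Both values of m11 lead to a conflict.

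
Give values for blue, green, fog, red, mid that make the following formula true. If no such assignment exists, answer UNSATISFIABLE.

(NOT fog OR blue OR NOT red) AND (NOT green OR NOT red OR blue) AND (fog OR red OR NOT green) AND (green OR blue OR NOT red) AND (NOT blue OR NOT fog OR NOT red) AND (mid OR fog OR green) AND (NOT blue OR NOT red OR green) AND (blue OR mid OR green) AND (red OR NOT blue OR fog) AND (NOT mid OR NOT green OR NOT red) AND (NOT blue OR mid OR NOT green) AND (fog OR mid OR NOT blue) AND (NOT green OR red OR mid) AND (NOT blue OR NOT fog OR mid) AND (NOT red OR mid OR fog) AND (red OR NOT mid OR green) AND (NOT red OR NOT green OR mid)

blue=true,  green=true,  fog=true,  red=false,  mid=true

Try fog = true.
Try blue = true.
(NOT red) alone gives red = false.
(mid) alone gives mid = true.
(green) alone gives green = true.
All clauses are satisfied.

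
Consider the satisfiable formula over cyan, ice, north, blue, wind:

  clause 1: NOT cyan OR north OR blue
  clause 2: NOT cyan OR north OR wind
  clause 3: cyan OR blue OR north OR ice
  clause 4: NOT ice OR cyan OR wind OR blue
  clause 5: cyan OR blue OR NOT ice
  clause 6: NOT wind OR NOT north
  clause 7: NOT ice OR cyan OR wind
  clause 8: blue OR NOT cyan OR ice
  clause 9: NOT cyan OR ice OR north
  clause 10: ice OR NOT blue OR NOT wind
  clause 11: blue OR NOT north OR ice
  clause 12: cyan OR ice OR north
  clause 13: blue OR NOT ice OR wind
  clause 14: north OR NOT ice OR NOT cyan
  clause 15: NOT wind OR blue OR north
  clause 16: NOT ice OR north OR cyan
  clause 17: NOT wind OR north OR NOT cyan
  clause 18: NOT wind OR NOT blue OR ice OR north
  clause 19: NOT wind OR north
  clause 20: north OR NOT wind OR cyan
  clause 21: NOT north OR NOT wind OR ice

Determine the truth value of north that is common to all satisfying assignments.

Suppose north = false.
(NOT wind) alone gives wind = false.
(NOT cyan) alone gives cyan = false.
(NOT ice) alone gives ice = false.
That conflicts with the unit clause (ice).
So every satisfying assignment has north = True.

True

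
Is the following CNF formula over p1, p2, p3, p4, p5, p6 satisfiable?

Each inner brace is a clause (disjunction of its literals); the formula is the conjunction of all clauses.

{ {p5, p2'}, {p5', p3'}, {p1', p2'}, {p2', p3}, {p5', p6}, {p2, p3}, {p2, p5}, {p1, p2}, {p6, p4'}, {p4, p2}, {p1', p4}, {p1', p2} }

Case p5 = 1:
The clause (p3') is unit, so p3 = 0.
The clause (p2') is unit, so p2 = 0.
But (p2) is also a unit clause — contradiction.
Undo p5 and try p5 = 0.
The clause (p2') is unit, so p2 = 0.
But (p2) is also a unit clause — contradiction.
Either choice for p5 ends in contradiction.
No assignment satisfies every clause.

No, unsatisfiable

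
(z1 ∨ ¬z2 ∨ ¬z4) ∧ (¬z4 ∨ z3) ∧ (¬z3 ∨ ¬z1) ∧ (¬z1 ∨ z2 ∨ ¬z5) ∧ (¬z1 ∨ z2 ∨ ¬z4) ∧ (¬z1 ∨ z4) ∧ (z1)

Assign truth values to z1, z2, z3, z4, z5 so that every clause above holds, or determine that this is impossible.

UNSATISFIABLE

(z1) alone gives z1 = True.
(¬z3) alone gives z3 = False.
(¬z4) alone gives z4 = False.
That conflicts with the unit clause (z4).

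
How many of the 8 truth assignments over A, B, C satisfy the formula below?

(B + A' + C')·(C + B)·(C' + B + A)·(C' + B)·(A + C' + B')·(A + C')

There are 2^3 = 8 truth assignments over (A, B, C).
Check each against the 6 clauses (columns in the order A, B, C):
  F F F  ✗ fails (C + B)
  F F T  ✗ fails (C' + B + A)
  F T F  ✓ satisfies all
  F T T  ✗ fails (A + C' + B')
  T F F  ✗ fails (C + B)
  T F T  ✗ fails (B + A' + C')
  T T F  ✓ satisfies all
  T T T  ✓ satisfies all
3 of the 8 rows are models.

3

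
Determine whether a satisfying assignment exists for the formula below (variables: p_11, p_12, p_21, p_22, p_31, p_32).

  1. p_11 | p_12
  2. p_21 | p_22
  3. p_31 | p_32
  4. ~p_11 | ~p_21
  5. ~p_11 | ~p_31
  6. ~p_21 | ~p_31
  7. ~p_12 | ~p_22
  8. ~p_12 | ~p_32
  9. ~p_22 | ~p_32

Branch on p_11: set p_11 = 1.
(~p_21) alone gives p_21 = 0.
(p_22) alone gives p_22 = 1.
(~p_31) alone gives p_31 = 0.
(p_32) alone gives p_32 = 1.
But (~p_32) is also a unit clause — contradiction.
Backtrack on p_11: now try p_11 = 0.
(p_12) alone gives p_12 = 1.
(~p_22) alone gives p_22 = 0.
(p_21) alone gives p_21 = 1.
(~p_31) alone gives p_31 = 0.
(p_32) alone gives p_32 = 1.
But (~p_32) is also a unit clause — contradiction.
Both values of p_11 lead to a conflict.
No assignment satisfies every clause.

Unsatisfiable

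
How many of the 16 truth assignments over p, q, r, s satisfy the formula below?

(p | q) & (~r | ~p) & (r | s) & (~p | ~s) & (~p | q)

3

There are 2^4 = 16 truth assignments over (p, q, r, s).
Check each against the 5 clauses (columns in the order p, q, r, s):
  F F F F  ✗ fails (p | q)
  F F F T  ✗ fails (p | q)
  F F T F  ✗ fails (p | q)
  F F T T  ✗ fails (p | q)
  F T F F  ✗ fails (r | s)
  F T F T  ✓ satisfies all
  F T T F  ✓ satisfies all
  F T T T  ✓ satisfies all
  T F F F  ✗ fails (r | s)
  T F F T  ✗ fails (~p | ~s)
  T F T F  ✗ fails (~r | ~p)
  T F T T  ✗ fails (~r | ~p)
  T T F F  ✗ fails (r | s)
  T T F T  ✗ fails (~p | ~s)
  T T T F  ✗ fails (~r | ~p)
  T T T T  ✗ fails (~r | ~p)
3 of the 16 rows are models.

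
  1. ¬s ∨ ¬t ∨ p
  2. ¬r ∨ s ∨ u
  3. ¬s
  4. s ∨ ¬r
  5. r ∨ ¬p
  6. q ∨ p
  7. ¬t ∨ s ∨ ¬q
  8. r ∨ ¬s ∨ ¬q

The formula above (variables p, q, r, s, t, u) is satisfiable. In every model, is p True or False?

Suppose p = True.
From the singleton clause (¬s), s = False.
From the singleton clause (¬r), r = False.
Now (r) is unsatisfied and unit — conflict.
So every satisfying assignment has p = False.

False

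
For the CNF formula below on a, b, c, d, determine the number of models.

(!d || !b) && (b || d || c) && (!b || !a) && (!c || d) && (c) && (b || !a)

There are 2^4 = 16 truth assignments over (a, b, c, d).
Split on b. With b = true, the clauses containing b are satisfied and !b drops from the rest; 0 of the 2^3 = 8 assignments to the other variables satisfy what remains.
With b = false, by the same count on the reduced clause set, 1 assignment works.
(One model: a=F, b=F, c=T, d=T.)
Total: 0 + 1 = 1.

1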